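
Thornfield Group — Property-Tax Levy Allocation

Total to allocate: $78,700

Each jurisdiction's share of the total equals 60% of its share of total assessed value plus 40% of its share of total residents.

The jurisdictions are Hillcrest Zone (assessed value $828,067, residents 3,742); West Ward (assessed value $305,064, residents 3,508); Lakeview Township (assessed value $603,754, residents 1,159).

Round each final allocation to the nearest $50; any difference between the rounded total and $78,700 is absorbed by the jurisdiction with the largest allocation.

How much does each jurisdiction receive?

Hillcrest Zone: $36,500; West Ward: $21,450; Lakeview Township: $20,750

Assessed value total 1,736,885; residents total 8,409.
Blended shares (60% assessed value + 40% residents): Hillcrest Zone 0.4641; West Ward 0.2723; Lakeview Township 0.2637.
Raw shares: Hillcrest Zone 36,520.91; West Ward 21,426.23; Lakeview Township 20,752.86.
Rounded to nearest $50: Hillcrest Zone $36,500; West Ward $21,450; Lakeview Township $20,750. Sum = $78,700.
Rounded total matches; no reconciliation needed.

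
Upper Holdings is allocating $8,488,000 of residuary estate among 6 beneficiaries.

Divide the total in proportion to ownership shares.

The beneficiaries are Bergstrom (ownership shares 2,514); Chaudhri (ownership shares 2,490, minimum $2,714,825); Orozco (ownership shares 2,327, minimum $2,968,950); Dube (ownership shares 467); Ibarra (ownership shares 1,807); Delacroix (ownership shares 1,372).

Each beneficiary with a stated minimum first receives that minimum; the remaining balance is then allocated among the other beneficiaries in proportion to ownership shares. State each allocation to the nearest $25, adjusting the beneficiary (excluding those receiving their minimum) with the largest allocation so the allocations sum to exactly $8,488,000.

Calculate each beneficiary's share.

Bergstrom: $1,144,450; Chaudhri: $2,714,825; Orozco: $2,968,950; Dube: $212,600; Ibarra: $822,600; Delacroix: $624,575

Fund the minimums — Chaudhri $2,714,825; Orozco $2,968,950. Residual $2,804,225.
Residual split over remaining ownership shares 6,160: Bergstrom 1,144,451.57 → $1,144,450; Dube 212,593.03 → $212,600; Ibarra 822,603.02 → $822,600; Delacroix 624,577.39 → $624,575.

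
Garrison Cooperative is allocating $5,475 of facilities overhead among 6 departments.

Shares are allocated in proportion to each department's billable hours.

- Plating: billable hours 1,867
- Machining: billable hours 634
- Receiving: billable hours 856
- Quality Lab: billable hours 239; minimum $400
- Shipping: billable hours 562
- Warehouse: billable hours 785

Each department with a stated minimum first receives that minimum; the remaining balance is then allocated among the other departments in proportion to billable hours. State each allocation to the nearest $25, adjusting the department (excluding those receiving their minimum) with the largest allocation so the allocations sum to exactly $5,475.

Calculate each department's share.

Plating: $2,025; Machining: $675; Receiving: $925; Quality Lab: $400; Shipping: $600; Warehouse: $850

Minimums first: Quality Lab $400. Balance $5,075.
Balance split over remaining billable hours 4,704: Plating 2,014.25 → $2,025; Machining 684.00 → $675; Receiving 923.51 → $925; Shipping 606.32 → $600; Warehouse 846.91 → $850.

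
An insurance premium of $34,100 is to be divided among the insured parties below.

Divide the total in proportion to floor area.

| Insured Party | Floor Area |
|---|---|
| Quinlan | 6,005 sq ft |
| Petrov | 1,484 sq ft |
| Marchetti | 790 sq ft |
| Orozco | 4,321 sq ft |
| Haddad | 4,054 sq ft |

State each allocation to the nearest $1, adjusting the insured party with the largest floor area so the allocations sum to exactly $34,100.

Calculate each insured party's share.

Quinlan: $12,295; Petrov: $3,039; Marchetti: $1,618; Orozco: $8,847; Haddad: $8,301

Combined floor area = 16,654.
Raw shares: Quinlan 6,005/16,654 × $34,100 = 12,295.57; Petrov 1,484/16,654 × $34,100 = 3,038.57; Marchetti 790/16,654 × $34,100 = 1,617.57; Orozco 4,321/16,654 × $34,100 = 8,847.49; Haddad 4,054/16,654 × $34,100 = 8,300.79.
At nearest $1: Quinlan $12,296; Petrov $3,039; Marchetti $1,618; Orozco $8,847; Haddad $8,301. Sum = $34,101.
Difference $34,100 − $34,101 = −$1 applied to largest floor area (Quinlan): Quinlan becomes $12,295.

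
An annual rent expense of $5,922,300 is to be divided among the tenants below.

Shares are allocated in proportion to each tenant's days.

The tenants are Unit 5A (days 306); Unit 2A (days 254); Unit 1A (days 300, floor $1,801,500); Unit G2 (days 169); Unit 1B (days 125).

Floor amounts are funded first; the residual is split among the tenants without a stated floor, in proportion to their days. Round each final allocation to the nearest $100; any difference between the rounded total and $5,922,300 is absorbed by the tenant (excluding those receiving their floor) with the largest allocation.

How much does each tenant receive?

Fund the minimums — Unit 1A $1,801,500. Residual $4,120,800.
Residual split over remaining days 854: Unit 5A 1,476,539.58 → $1,476,500; Unit 2A 1,225,624.36 → $1,225,600; Unit G2 815,474.47 → $815,500; Unit 1B 603,161.59 → $603,200.

Unit 5A: $1,476,500 · Unit 2A: $1,225,600 · Unit 1A: $1,801,500 · Unit G2: $815,500 · Unit 1B: $603,200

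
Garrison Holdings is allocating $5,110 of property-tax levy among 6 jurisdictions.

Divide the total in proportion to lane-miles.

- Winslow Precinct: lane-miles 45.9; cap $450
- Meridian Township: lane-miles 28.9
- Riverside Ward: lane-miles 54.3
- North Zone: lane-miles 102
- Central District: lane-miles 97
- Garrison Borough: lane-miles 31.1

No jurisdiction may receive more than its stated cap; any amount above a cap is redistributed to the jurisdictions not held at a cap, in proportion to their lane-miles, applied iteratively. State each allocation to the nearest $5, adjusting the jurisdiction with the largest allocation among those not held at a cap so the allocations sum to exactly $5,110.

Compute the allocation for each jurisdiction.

Lane-miles total: 359.2.
Pro-rata shares before constraints: Winslow Precinct 652.98; Meridian Township 411.13; Riverside Ward 772.47; North Zone 1,451.06; Central District 1,379.93; Garrison Borough 442.43.
Held at cap: Winslow Precinct ($450); remaining pool $4,660 reallocated over remaining lane-miles 313.3.
Remaining shares: Meridian Township 429.86 → $430; Riverside Ward 807.65 → $810; North Zone 1,517.14 → $1,515; Central District 1,442.77 → $1,445; Garrison Borough 462.58 → $465.
Rounding difference −$5 applied to North Zone → $1,510.

Winslow Precinct: $450; Meridian Township: $430; Riverside Ward: $810; North Zone: $1,510; Central District: $1,445; Garrison Borough: $465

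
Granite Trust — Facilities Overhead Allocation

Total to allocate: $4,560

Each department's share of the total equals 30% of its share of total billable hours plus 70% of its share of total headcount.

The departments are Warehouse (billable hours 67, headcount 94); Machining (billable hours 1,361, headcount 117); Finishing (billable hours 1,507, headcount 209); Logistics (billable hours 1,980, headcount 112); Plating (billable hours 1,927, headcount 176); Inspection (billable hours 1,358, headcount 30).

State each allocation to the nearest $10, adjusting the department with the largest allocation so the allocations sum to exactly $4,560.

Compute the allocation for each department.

Billable hours total 8,200; headcount total 738.
Blended shares (30% billable hours + 70% headcount): Warehouse 0.0916; Machining 0.1608; Finishing 0.2534; Logistics 0.1787; Plating 0.2374; Inspection 0.0781.
Pro-rata amounts: Warehouse 417.75; Machining 733.10; Finishing 1,155.38; Logistics 814.74; Plating 1,082.72; Inspection 356.31.
At nearest $10: Warehouse $420; Machining $730; Finishing $1,160; Logistics $810; Plating $1,080; Inspection $360. Sum = $4,560.
Sum already equals the total — no adjustment.

Warehouse: $420 · Machining: $730 · Finishing: $1,160 · Logistics: $810 · Plating: $1,080 · Inspection: $360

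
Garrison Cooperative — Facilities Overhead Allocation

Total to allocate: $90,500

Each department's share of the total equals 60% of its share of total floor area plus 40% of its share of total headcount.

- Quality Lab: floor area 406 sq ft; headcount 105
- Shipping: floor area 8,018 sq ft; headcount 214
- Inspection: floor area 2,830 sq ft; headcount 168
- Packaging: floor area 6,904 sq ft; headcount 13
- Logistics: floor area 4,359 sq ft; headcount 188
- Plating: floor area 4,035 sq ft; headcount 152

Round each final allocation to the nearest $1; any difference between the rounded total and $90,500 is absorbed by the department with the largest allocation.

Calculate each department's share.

Totals — floor area 26,552, headcount 840.
Combined weights (60% floor area + 40% headcount): Quality Lab 0.0592; Shipping 0.2831; Inspection 0.1439; Packaging 0.1622; Logistics 0.1880; Plating 0.1636.
Unrounded shares: Quality Lab 5,355.29; Shipping 25,619.54; Inspection 13,027.47; Packaging 14,679.22; Logistics 17,016.25; Plating 14,802.23.
Rounded to nearest $1: Quality Lab $5,355; Shipping $25,620; Inspection $13,027; Packaging $14,679; Logistics $17,016; Plating $14,802. Sum = $90,499.
Difference $90,500 − $90,499 = +$1 applied to largest allocation (Shipping): Shipping becomes $25,621.

Quality Lab: $5,355 · Shipping: $25,621 · Inspection: $13,027 · Packaging: $14,679 · Logistics: $17,016 · Plating: $14,802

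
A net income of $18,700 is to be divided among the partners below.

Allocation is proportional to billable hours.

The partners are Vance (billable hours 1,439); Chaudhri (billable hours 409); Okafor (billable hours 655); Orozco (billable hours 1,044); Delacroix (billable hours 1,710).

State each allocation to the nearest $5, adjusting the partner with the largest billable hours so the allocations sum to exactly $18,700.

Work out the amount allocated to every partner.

Total billable hours = 5,257.
Proportional shares: Vance 1,439/5,257 × $18,700 = 5,118.76; Chaudhri 409/5,257 × $18,700 = 1,454.88; Okafor 655/5,257 × $18,700 = 2,329.94; Orozco 1,044/5,257 × $18,700 = 3,713.68; Delacroix 1,710/5,257 × $18,700 = 6,082.75.
After rounding ($5): Vance $5,120; Chaudhri $1,455; Okafor $2,330; Orozco $3,715; Delacroix $6,085. Sum = $18,705.
Difference $18,700 − $18,705 = −$5 applied to largest billable hours (Delacroix): Delacroix becomes $6,080.

Vance: $5,120; Chaudhri: $1,455; Okafor: $2,330; Orozco: $3,715; Delacroix: $6,080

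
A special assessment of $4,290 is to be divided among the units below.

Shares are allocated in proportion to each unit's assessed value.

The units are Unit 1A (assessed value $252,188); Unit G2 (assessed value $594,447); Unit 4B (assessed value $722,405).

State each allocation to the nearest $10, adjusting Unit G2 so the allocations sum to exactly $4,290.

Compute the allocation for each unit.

Combined assessed value = 1,569,040.
Pro-rata amounts: Unit 1A 252,188/1,569,040 × $4,290 = 689.52; Unit G2 594,447/1,569,040 × $4,290 = 1,625.31; Unit 4B 722,405/1,569,040 × $4,290 = 1,975.17.
After rounding ($10): Unit 1A $690; Unit G2 $1,630; Unit 4B $1,980. Sum = $4,300.
Difference $4,290 − $4,300 = −$10 applied to Unit G2: Unit G2 becomes $1,620.

Unit 1A: $690; Unit G2: $1,620; Unit 4B: $1,980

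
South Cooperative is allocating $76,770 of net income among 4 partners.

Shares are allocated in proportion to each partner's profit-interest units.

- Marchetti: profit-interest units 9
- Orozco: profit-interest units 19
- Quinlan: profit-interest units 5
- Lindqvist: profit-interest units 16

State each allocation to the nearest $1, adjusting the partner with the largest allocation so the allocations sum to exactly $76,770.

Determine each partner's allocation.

Profit-interest units total: 49.
Pro-rata amounts: Marchetti 9/49 × $76,770 = 14,100.61; Orozco 19/49 × $76,770 = 29,767.96; Quinlan 5/49 × $76,770 = 7,833.67; Lindqvist 16/49 × $76,770 = 25,067.76.
After rounding ($1): Marchetti $14,101; Orozco $29,768; Quinlan $7,834; Lindqvist $25,068. Sum = $76,771.
Difference $76,770 − $76,771 = −$1 applied to largest allocation (Orozco): Orozco becomes $29,767.

Marchetti: $14,101 · Orozco: $29,767 · Quinlan: $7,834 · Lindqvist: $25,068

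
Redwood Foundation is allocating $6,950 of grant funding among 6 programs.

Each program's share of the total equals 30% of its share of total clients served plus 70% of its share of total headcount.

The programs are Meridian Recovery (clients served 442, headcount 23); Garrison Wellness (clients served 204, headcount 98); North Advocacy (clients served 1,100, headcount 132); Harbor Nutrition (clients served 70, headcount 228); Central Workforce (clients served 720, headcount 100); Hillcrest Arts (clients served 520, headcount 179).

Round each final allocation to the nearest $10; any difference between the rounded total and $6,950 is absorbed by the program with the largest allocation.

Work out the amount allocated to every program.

Meridian Recovery: $450 · Garrison Wellness: $770 · North Advocacy: $1,590 · Harbor Nutrition: $1,510 · Central Workforce: $1,130 · Hillcrest Arts: $1,500

Clients served total 3,056; headcount total 760.
Combined weights (30% clients served + 70% headcount): Meridian Recovery 0.0646; Garrison Wellness 0.1103; North Advocacy 0.2296; Harbor Nutrition 0.2169; Central Workforce 0.1628; Hillcrest Arts 0.2159.
Raw shares: Meridian Recovery 448.79; Garrison Wellness 766.51; North Advocacy 1,595.46; Harbor Nutrition 1,507.26; Central Workforce 1,131.36; Hillcrest Arts 1,500.61.
Rounded to nearest $10: Meridian Recovery $450; Garrison Wellness $770; North Advocacy $1,600; Harbor Nutrition $1,510; Central Workforce $1,130; Hillcrest Arts $1,500. Sum = $6,960.
Difference $6,950 − $6,960 = −$10 applied to largest allocation (North Advocacy): North Advocacy becomes $1,590.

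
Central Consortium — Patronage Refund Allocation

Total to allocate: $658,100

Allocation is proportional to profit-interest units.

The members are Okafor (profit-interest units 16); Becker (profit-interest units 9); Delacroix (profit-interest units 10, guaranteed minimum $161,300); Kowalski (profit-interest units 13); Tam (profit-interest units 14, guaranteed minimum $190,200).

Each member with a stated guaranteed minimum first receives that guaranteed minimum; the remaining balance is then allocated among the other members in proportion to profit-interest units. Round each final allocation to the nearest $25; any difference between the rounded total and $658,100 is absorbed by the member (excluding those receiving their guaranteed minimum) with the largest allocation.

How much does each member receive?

Guaranteed amounts: Delacroix $161,300; Tam $190,200. Remaining pool $306,600.
Remaining pool split over remaining profit-interest units 38: Okafor 129,094.74 → $129,100; Becker 72,615.79 → $72,625; Kowalski 104,889.47 → $104,900.
Rounding difference −$25 applied to Okafor → $129,075.

Okafor: $129,075 · Becker: $72,625 · Delacroix: $161,300 · Kowalski: $104,900 · Tam: $190,200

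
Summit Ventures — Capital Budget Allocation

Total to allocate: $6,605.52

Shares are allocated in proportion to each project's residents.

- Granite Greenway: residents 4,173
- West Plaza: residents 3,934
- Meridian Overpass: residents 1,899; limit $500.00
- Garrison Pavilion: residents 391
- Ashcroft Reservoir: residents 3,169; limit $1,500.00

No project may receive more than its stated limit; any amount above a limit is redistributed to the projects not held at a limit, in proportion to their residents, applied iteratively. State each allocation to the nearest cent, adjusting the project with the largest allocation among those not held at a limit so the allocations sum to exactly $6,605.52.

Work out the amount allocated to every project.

Total residents = 13,566.
Proportional shares (ignoring caps): Granite Greenway 2,031.9059; West Plaza 1,915.5326; Meridian Overpass 924.6559; Garrison Pavilion 190.3847; Ashcroft Reservoir 1,543.0409.
Capped: Meridian Overpass ($500.00), Ashcroft Reservoir ($1,500.00); residual $4,605.52 reallocated over remaining residents 8,498.
Redistributed shares: Granite Greenway 2,261.5715 → $2,261.57; West Plaza 2,132.0447 → $2,132.04; Garrison Pavilion 211.9038 → $211.90.
Rounding difference +$0.01 applied to Granite Greenway → $2,261.58.

Granite Greenway: $2,261.58; West Plaza: $2,132.04; Meridian Overpass: $500.00; Garrison Pavilion: $211.90; Ashcroft Reservoir: $1,500.00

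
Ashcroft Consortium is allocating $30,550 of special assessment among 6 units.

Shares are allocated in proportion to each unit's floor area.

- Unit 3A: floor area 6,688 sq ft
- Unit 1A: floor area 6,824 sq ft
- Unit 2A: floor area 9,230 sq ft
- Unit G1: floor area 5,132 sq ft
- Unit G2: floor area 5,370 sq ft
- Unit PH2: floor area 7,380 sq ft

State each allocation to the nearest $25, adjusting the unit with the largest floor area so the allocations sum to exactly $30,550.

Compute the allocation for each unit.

Unit 3A: $5,025; Unit 1A: $5,125; Unit 2A: $6,950; Unit G1: $3,850; Unit G2: $4,050; Unit PH2: $5,550

Floor area total: 6,688 + 6,824 + 9,230 + 5,132 + 5,370 + 7,380 = 40,624.
Raw shares: Unit 3A 5,029.50; Unit 1A 5,131.77; Unit 2A 6,941.13; Unit G1 3,859.36; Unit G2 4,038.34; Unit PH2 5,549.90.
Rounded to nearest $25: Unit 3A $5,025; Unit 1A $5,125; Unit 2A $6,950; Unit G1 $3,850; Unit G2 $4,050; Unit PH2 $5,550. Sum = $30,550.
No rounding difference to absorb.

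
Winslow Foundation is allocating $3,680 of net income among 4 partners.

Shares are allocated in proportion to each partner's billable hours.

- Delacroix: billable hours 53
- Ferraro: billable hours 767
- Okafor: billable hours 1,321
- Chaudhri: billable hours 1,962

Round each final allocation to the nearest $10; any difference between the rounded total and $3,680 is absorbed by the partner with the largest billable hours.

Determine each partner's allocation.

Sum of billable hours: 53 + 767 + 1,321 + 1,962 = 4,103.
Unrounded shares: Delacroix 47.54; Ferraro 687.93; Okafor 1,184.81; Chaudhri 1,759.73.
Rounded to nearest $10: Delacroix $50; Ferraro $690; Okafor $1,180; Chaudhri $1,760. Sum = $3,680.
Rounded total matches; no reconciliation needed.

Delacroix: $50 | Ferraro: $690 | Okafor: $1,180 | Chaudhri: $1,760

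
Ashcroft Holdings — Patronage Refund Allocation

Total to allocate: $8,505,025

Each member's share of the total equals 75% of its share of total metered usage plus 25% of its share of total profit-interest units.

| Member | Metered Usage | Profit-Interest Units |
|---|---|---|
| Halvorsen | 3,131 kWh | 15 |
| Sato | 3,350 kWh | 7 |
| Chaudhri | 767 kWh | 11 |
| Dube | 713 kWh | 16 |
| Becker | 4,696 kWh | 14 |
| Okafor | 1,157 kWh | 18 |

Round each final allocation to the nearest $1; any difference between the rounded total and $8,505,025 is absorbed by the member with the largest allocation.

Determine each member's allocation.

Halvorsen: $1,839,525 | Sato: $1,730,650 | Chaudhri: $642,922 | Dube: $749,237 | Becker: $2,535,932 | Okafor: $1,006,759

Metered usage total 13,814; profit-interest units total 81.
Combined weights (75% metered usage + 25% profit-interest units): Halvorsen 0.2163; Sato 0.2035; Chaudhri 0.0756; Dube 0.0881; Becker 0.2982; Okafor 0.1184.
Unrounded shares: Halvorsen 1,839,525.37; Sato 1,730,650.45; Chaudhri 642,921.66; Dube 749,236.95; Becker 2,535,931.52; Okafor 1,006,759.06.
After rounding ($1): Halvorsen $1,839,525; Sato $1,730,650; Chaudhri $642,922; Dube $749,237; Becker $2,535,932; Okafor $1,006,759. Sum = $8,505,025.
Rounded total matches; no reconciliation needed.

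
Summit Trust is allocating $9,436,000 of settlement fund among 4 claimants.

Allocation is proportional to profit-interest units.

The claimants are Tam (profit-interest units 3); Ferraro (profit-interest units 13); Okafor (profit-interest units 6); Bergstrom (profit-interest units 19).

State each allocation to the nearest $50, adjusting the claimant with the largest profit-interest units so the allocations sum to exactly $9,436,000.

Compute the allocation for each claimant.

Sum of profit-interest units: 3 + 13 + 6 + 19 = 41.
Unrounded shares: Tam 690,439.02; Ferraro 2,991,902.44; Okafor 1,380,878.05; Bergstrom 4,372,780.49.
At nearest $50: Tam $690,450; Ferraro $2,991,900; Okafor $1,380,900; Bergstrom $4,372,800. Sum = $9,436,050.
Difference $9,436,000 − $9,436,050 = −$50 applied to largest profit-interest units (Bergstrom): Bergstrom becomes $4,372,750.

Tam: $690,450; Ferraro: $2,991,900; Okafor: $1,380,900; Bergstrom: $4,372,750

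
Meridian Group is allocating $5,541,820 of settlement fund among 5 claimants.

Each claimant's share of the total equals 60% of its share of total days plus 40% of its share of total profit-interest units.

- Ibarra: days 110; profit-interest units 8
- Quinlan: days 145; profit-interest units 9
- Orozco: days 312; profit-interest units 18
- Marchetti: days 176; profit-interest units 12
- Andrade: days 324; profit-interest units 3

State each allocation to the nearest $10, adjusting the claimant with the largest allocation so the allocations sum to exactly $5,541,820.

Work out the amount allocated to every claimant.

Ibarra: $697,470; Quinlan: $850,870; Orozco: $1,770,320; Marchetti: $1,080,480; Andrade: $1,142,680

Totals — days 1,067, profit-interest units 50.
Combined weights (60% days + 40% profit-interest units): Ibarra 0.1259; Quinlan 0.1535; Orozco 0.3194; Marchetti 0.1950; Andrade 0.2062.
Proportional shares: Ibarra 697,469.47; Quinlan 850,874.53; Orozco 1,770,307.65; Marchetti 1,080,483.50; Andrade 1,142,684.85.
At nearest $10: Ibarra $697,470; Quinlan $850,870; Orozco $1,770,310; Marchetti $1,080,480; Andrade $1,142,680. Sum = $5,541,810.
Difference $5,541,820 − $5,541,810 = +$10 applied to largest allocation (Orozco): Orozco becomes $1,770,320.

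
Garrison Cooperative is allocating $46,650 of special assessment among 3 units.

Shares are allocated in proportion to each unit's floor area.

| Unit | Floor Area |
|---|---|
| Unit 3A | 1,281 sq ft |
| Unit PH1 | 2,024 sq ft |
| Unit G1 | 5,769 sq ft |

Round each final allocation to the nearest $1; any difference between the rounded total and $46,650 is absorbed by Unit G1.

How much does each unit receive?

Floor area total: 9,074.
Pro-rata amounts: Unit 3A 1,281/9,074 × $46,650 = 6,585.70; Unit PH1 2,024/9,074 × $46,650 = 10,405.51; Unit G1 5,769/9,074 × $46,650 = 29,658.79.
After rounding ($1): Unit 3A $6,586; Unit PH1 $10,406; Unit G1 $29,659. Sum = $46,651.
Difference $46,650 − $46,651 = −$1 applied to Unit G1: Unit G1 becomes $29,658.

Unit 3A: $6,586 · Unit PH1: $10,406 · Unit G1: $29,658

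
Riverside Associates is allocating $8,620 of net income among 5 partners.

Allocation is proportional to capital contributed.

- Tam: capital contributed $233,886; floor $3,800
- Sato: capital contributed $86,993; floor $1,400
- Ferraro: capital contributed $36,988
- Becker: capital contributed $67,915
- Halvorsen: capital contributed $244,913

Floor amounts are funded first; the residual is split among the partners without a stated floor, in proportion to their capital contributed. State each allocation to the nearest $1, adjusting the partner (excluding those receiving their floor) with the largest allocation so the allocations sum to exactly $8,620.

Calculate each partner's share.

Guaranteed amounts: Tam $3,800; Sato $1,400. Remaining pool $3,420.
Remaining pool split over remaining capital contributed 349,816: Ferraro 361.62 → $362; Becker 663.98 → $664; Halvorsen 2,394.41 → $2,394.

Tam: $3,800; Sato: $1,400; Ferraro: $362; Becker: $664; Halvorsen: $2,394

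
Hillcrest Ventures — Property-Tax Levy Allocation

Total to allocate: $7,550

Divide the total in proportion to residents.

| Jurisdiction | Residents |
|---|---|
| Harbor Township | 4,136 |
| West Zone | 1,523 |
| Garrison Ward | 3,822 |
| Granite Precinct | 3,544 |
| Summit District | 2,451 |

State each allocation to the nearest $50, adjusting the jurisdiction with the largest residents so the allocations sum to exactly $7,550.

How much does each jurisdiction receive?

Combined residents = 4,136 + 1,523 + 3,822 + 3,544 + 2,451 = 15,476.
Unrounded shares: Harbor Township 2,017.76; West Zone 743.00; Garrison Ward 1,864.57; Granite Precinct 1,728.95; Summit District 1,195.73.
After rounding ($50): Harbor Township $2,000; West Zone $750; Garrison Ward $1,850; Granite Precinct $1,750; Summit District $1,200. Sum = $7,550.
Sum already equals the total — no adjustment.

Harbor Township: $2,000 | West Zone: $750 | Garrison Ward: $1,850 | Granite Precinct: $1,750 | Summit District: $1,200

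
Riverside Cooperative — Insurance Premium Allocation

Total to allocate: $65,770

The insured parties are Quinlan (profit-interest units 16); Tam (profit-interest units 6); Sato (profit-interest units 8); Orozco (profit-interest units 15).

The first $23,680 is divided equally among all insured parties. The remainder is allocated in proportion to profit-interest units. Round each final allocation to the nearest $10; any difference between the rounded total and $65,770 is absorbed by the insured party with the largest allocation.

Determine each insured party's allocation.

Equal tier: $23,680 ÷ 4 = $5,920 apiece.
Remainder $42,090 by profit-interest units (total 45): Quinlan 14,965.33 → $14,970; Tam 5,612.00 → $5,610; Sato 7,482.67 → $7,480; Orozco 14,030.00 → $14,030.
Totals: Quinlan $5,920 + $14,970 = $20,890; Tam $5,920 + $5,610 = $11,530; Sato $5,920 + $7,480 = $13,400; Orozco $5,920 + $14,030 = $19,950.

Quinlan: $20,890 · Tam: $11,530 · Sato: $13,400 · Orozco: $19,950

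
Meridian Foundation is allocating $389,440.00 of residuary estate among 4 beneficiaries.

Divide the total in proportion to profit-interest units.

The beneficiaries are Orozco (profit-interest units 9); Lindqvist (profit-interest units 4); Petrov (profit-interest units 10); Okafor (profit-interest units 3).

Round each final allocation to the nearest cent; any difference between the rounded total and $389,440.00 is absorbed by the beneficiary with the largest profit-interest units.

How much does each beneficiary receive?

Orozco: $134,806.15; Lindqvist: $59,913.85; Petrov: $149,784.62; Okafor: $44,935.38

Sum of profit-interest units: 9 + 4 + 10 + 3 = 26.
Raw shares: Orozco 134,806.1538; Lindqvist 59,913.8462; Petrov 149,784.6154; Okafor 44,935.3846.
At nearest cent: Orozco $134,806.15; Lindqvist $59,913.85; Petrov $149,784.62; Okafor $44,935.38. Sum = $389,440.00.
Sum already equals the total — no adjustment.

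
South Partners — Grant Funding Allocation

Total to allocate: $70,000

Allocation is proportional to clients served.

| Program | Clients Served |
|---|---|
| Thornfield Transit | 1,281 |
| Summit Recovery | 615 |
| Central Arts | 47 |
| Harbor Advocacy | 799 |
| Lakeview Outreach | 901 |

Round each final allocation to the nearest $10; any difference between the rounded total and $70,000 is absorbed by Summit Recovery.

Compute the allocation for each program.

Thornfield Transit: $24,610; Summit Recovery: $11,830; Central Arts: $900; Harbor Advocacy: $15,350; Lakeview Outreach: $17,310

Sum of clients served: 3,643.
Pro-rata amounts: Thornfield Transit 1,281/3,643 × $70,000 = 24,614.33; Summit Recovery 615/3,643 × $70,000 = 11,817.18; Central Arts 47/3,643 × $70,000 = 903.10; Harbor Advocacy 799/3,643 × $70,000 = 15,352.73; Lakeview Outreach 901/3,643 × $70,000 = 17,312.65.
After rounding ($10): Thornfield Transit $24,610; Summit Recovery $11,820; Central Arts $900; Harbor Advocacy $15,350; Lakeview Outreach $17,310. Sum = $69,990.
Difference $70,000 − $69,990 = +$10 applied to Summit Recovery: Summit Recovery becomes $11,830.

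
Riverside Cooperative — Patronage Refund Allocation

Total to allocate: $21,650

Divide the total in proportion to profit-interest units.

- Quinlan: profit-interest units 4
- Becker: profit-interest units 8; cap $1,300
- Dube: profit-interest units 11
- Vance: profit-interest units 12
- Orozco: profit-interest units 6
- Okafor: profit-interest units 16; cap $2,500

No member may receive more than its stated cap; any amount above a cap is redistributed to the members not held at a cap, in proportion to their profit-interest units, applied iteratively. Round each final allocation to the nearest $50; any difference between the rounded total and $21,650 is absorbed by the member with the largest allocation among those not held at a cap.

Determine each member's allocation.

Total profit-interest units = 57.
Proportional shares (ignoring caps): Quinlan 1,519.30; Becker 3,038.60; Dube 4,178.07; Vance 4,557.89; Orozco 2,278.95; Okafor 6,077.19.
Held at cap: Becker ($1,300), Okafor ($2,500); balance $17,850 reallocated over remaining profit-interest units 33.
Shares after redistribution: Quinlan 2,163.64 → $2,150; Dube 5,950.00 → $5,950; Vance 6,490.91 → $6,500; Orozco 3,245.45 → $3,250.

Quinlan: $2,150; Becker: $1,300; Dube: $5,950; Vance: $6,500; Orozco: $3,250; Okafor: $2,500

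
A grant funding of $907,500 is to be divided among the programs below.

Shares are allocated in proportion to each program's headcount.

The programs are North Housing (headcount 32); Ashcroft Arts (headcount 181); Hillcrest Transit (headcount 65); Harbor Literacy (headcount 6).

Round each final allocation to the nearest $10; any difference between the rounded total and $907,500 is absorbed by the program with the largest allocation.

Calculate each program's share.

Total headcount = 284.
Raw shares: North Housing 32/284 × $907,500 = 102,253.52; Ashcroft Arts 181/284 × $907,500 = 578,371.48; Hillcrest Transit 65/284 × $907,500 = 207,702.46; Harbor Literacy 6/284 × $907,500 = 19,172.54.
Rounded to nearest $10: North Housing $102,250; Ashcroft Arts $578,370; Hillcrest Transit $207,700; Harbor Literacy $19,170. Sum = $907,490.
Difference $907,500 − $907,490 = +$10 applied to largest allocation (Ashcroft Arts): Ashcroft Arts becomes $578,380.

North Housing: $102,250; Ashcroft Arts: $578,380; Hillcrest Transit: $207,700; Harbor Literacy: $19,170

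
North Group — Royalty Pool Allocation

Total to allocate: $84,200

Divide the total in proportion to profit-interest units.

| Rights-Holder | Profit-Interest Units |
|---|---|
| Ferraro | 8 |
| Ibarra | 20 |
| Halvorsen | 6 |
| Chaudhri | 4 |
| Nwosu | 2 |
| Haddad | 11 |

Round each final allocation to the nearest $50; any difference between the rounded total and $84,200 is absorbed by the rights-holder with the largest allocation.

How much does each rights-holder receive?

Ferraro: $13,200 | Ibarra: $33,050 | Halvorsen: $9,900 | Chaudhri: $6,600 | Nwosu: $3,300 | Haddad: $18,150

Sum of profit-interest units: 51.
Raw shares: Ferraro 8/51 × $84,200 = 13,207.84; Ibarra 20/51 × $84,200 = 33,019.61; Halvorsen 6/51 × $84,200 = 9,905.88; Chaudhri 4/51 × $84,200 = 6,603.92; Nwosu 2/51 × $84,200 = 3,301.96; Haddad 11/51 × $84,200 = 18,160.78.
After rounding ($50): Ferraro $13,200; Ibarra $33,000; Halvorsen $9,900; Chaudhri $6,600; Nwosu $3,300; Haddad $18,150. Sum = $84,150.
Difference $84,200 − $84,150 = +$50 applied to largest allocation (Ibarra): Ibarra becomes $33,050.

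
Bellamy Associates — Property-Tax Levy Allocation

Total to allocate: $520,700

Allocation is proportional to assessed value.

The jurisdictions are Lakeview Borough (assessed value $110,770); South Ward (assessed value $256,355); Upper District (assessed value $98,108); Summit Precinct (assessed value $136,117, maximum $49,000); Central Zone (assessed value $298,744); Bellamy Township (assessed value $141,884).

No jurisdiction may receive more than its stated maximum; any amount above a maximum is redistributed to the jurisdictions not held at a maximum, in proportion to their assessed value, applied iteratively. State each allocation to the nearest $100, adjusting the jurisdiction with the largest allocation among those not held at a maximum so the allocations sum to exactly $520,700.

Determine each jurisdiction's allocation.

Lakeview Borough: $57,700; South Ward: $133,500; Upper District: $51,100; Summit Precinct: $49,000; Central Zone: $155,500; Bellamy Township: $73,900

Combined assessed value = 1,041,978.
Proportional shares (ignoring caps): Lakeview Borough 55,354.28; South Ward 128,106.40; Upper District 49,026.79; Summit Precinct 68,020.75; Central Zone 149,289.14; Bellamy Township 70,902.65.
Held at cap: Summit Precinct ($49,000); residual $471,700 reallocated over remaining assessed value 905,861.
Shares after redistribution: Lakeview Borough 57,680.16 → $57,700; South Ward 133,489.19 → $133,500; Upper District 51,086.80 → $51,100; Central Zone 155,562.00 → $155,600; Bellamy Township 73,881.85 → $73,900.
Rounding difference −$100 applied to Central Zone → $155,500.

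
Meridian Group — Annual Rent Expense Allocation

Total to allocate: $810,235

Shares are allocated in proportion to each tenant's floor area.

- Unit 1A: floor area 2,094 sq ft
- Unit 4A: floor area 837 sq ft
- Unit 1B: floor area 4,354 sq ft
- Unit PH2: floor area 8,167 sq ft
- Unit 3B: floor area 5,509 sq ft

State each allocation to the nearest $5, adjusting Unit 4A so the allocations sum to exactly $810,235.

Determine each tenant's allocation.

Sum of floor area: 20,961.
Proportional shares: Unit 1A 2,094/20,961 × $810,235 = 80,942.33; Unit 4A 837/20,961 × $810,235 = 32,353.74; Unit 1B 4,354/20,961 × $810,235 = 168,301.28; Unit PH2 8,167/20,961 × $810,235 = 315,690.53; Unit 3B 5,509/20,961 × $810,235 = 212,947.12.
Rounded to nearest $5: Unit 1A $80,940; Unit 4A $32,355; Unit 1B $168,300; Unit PH2 $315,690; Unit 3B $212,945. Sum = $810,230.
Difference $810,235 − $810,230 = +$5 applied to Unit 4A: Unit 4A becomes $32,360.

Unit 1A: $80,940 | Unit 4A: $32,360 | Unit 1B: $168,300 | Unit PH2: $315,690 | Unit 3B: $212,945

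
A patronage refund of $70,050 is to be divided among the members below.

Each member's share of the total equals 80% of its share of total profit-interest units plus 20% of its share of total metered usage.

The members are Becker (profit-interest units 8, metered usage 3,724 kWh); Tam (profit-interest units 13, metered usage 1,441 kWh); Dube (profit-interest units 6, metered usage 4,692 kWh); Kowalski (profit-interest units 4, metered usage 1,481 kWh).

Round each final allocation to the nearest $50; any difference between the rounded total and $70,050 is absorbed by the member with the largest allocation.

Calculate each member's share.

Becker: $19,050 · Tam: $25,300 · Dube: $16,650 · Kowalski: $9,050

Totals — profit-interest units 31, metered usage 11,338.
Composite weights (80% profit-interest units + 20% metered usage): Becker 0.2721; Tam 0.3609; Dube 0.2376; Kowalski 0.1294.
Proportional shares: Becker 19,063.56; Tam 25,281.24; Dube 16,644.20; Kowalski 9,060.99.
After rounding ($50): Becker $19,050; Tam $25,300; Dube $16,650; Kowalski $9,050. Sum = $70,050.
No rounding difference to absorb.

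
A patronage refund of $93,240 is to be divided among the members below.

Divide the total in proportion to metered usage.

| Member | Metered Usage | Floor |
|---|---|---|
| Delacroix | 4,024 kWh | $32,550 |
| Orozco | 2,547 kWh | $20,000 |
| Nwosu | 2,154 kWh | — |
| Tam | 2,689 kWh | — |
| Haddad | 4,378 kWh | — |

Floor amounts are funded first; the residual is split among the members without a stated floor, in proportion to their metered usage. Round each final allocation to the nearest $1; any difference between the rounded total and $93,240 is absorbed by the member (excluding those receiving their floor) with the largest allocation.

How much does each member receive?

Delacroix: $32,550; Orozco: $20,000; Nwosu: $9,505; Tam: $11,866; Haddad: $19,319

Guaranteed amounts: Delacroix $32,550; Orozco $20,000. Balance $40,690.
Balance split over remaining metered usage 9,221: Nwosu 9,505.07 → $9,505; Tam 11,865.89 → $11,866; Haddad 19,319.03 → $19,319.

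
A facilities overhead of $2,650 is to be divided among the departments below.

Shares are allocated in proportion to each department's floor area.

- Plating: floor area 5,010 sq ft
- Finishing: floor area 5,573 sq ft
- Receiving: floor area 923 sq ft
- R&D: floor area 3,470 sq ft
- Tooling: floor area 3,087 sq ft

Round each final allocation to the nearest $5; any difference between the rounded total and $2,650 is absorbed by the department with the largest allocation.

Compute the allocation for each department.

Total floor area = 18,063.
Proportional shares: Plating 5,010/18,063 × $2,650 = 735.01; Finishing 5,573/18,063 × $2,650 = 817.61; Receiving 923/18,063 × $2,650 = 135.41; R&D 3,470/18,063 × $2,650 = 509.08; Tooling 3,087/18,063 × $2,650 = 452.89.
After rounding ($5): Plating $735; Finishing $820; Receiving $135; R&D $510; Tooling $455. Sum = $2,655.
Difference $2,650 − $2,655 = −$5 applied to largest allocation (Finishing): Finishing becomes $815.

Plating: $735 · Finishing: $815 · Receiving: $135 · R&D: $510 · Tooling: $455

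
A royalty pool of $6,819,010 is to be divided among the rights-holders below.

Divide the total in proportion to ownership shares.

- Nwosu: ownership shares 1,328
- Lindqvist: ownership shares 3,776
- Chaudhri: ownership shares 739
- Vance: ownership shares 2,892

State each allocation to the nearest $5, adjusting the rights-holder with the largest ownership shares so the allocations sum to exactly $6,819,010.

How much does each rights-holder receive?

Nwosu: $1,036,710 | Lindqvist: $2,947,745 | Chaudhri: $576,905 | Vance: $2,257,650

Ownership shares total: 8,735.
Pro-rata amounts: Nwosu 1,328/8,735 × $6,819,010 = 1,036,708.10; Lindqvist 3,776/8,735 × $6,819,010 = 2,947,748.34; Chaudhri 739/8,735 × $6,819,010 = 576,903.08; Vance 2,892/8,735 × $6,819,010 = 2,257,650.48.
After rounding ($5): Nwosu $1,036,710; Lindqvist $2,947,750; Chaudhri $576,905; Vance $2,257,650. Sum = $6,819,015.
Difference $6,819,010 − $6,819,015 = −$5 applied to largest ownership shares (Lindqvist): Lindqvist becomes $2,947,745.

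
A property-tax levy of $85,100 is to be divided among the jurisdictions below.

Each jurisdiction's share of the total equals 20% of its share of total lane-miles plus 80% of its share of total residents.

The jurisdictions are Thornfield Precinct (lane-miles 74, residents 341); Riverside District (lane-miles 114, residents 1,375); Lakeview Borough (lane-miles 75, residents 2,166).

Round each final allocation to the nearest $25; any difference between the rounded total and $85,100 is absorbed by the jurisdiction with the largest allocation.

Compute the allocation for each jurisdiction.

Thornfield Precinct: $10,775 · Riverside District: $31,500 · Lakeview Borough: $42,825

Totals — lane-miles 263, residents 3,882.
Composite weights (20% lane-miles + 80% residents): Thornfield Precinct 0.1265; Riverside District 0.3701; Lakeview Borough 0.5034.
Proportional shares: Thornfield Precinct 10,769.13; Riverside District 31,491.35; Lakeview Borough 42,839.52.
Rounded to nearest $25: Thornfield Precinct $10,775; Riverside District $31,500; Lakeview Borough $42,850. Sum = $85,125.
Difference $85,100 − $85,125 = −$25 applied to largest allocation (Lakeview Borough): Lakeview Borough becomes $42,825.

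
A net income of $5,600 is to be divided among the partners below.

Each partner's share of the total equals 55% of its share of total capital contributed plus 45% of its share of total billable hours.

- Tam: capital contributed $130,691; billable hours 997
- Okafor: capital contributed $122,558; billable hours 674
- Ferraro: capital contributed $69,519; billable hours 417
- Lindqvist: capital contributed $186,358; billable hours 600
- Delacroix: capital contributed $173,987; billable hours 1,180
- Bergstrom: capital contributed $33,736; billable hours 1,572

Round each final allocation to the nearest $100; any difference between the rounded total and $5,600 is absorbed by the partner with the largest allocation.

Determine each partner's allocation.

Tam: $1,000 | Okafor: $800 | Ferraro: $500 | Lindqvist: $1,100 | Delacroix: $1,300 | Bergstrom: $900

Capital contributed total 716,849; billable hours total 5,440.
Composite weights (55% capital contributed + 45% billable hours): Tam 0.1827; Okafor 0.1498; Ferraro 0.0878; Lindqvist 0.1926; Delacroix 0.2311; Bergstrom 0.1559.
Pro-rata amounts: Tam 1,023.37; Okafor 838.80; Ferraro 491.86; Lindqvist 1,078.64; Delacroix 1,294.17; Bergstrom 873.16.
After rounding ($100): Tam $1,000; Okafor $800; Ferraro $500; Lindqvist $1,100; Delacroix $1,300; Bergstrom $900. Sum = $5,600.
Rounded total matches; no reconciliation needed.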